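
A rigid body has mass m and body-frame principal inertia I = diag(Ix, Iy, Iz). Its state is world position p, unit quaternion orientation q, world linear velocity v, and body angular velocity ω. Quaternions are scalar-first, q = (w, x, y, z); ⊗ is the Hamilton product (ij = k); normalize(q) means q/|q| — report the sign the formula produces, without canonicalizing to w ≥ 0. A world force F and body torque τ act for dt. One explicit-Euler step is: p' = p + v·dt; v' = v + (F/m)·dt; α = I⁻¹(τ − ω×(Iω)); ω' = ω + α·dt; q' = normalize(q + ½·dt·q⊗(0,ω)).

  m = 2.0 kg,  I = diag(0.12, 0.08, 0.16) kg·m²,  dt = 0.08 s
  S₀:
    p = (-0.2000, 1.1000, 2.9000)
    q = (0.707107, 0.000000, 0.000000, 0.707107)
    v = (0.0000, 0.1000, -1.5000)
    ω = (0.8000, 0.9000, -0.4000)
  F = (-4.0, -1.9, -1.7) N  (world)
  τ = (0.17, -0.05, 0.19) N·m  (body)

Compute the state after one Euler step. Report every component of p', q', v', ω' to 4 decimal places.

(τ − ω×Iω)/I = (1.6567, -0.7850, 1.3675)
ω + α·dt = (0.9325, 0.8372, -0.2906)
Hamilton product q⊗(0,ω) = (0.2828428, -0.0707107, 1.2020819, -0.2828428)
q' = normalize(q + ½dt·q⊗(0,ω)) = (0.7175, -0.0028, 0.0480, 0.6949)
a = F/m = (-2.0000, -0.9500, -0.8500)
new position p' = (-0.2000, 1.1080, 2.7800)
v' = v + a·dt = (-0.1600, 0.0240, -1.5680)

p' = (-0.2000, 1.1080, 2.7800)
q' = (0.7175, -0.0028, 0.0480, 0.6949)
v' = (-0.1600, 0.0240, -1.5680)
ω' = (0.9325, 0.8372, -0.2906)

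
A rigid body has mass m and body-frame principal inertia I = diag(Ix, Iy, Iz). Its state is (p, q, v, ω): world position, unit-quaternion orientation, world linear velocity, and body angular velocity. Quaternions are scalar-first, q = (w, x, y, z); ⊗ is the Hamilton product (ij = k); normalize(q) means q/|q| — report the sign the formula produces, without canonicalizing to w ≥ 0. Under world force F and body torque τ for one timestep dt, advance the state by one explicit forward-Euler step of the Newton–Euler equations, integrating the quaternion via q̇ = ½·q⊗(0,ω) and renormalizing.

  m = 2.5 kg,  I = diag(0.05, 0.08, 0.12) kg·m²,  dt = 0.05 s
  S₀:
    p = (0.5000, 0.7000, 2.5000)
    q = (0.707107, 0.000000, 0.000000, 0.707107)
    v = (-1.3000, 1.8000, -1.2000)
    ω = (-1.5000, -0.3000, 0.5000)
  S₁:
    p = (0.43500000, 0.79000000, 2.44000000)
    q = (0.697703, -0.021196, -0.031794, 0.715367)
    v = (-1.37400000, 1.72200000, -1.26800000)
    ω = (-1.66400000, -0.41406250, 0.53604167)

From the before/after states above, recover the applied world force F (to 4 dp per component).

F = (-3.7000, -3.9000, -3.4000)

velocity change Δv = (-0.07400000, -0.07800000, -0.06800000)
m·(v₁−v₀)/dt = (-3.7000, -3.9000, -3.4000)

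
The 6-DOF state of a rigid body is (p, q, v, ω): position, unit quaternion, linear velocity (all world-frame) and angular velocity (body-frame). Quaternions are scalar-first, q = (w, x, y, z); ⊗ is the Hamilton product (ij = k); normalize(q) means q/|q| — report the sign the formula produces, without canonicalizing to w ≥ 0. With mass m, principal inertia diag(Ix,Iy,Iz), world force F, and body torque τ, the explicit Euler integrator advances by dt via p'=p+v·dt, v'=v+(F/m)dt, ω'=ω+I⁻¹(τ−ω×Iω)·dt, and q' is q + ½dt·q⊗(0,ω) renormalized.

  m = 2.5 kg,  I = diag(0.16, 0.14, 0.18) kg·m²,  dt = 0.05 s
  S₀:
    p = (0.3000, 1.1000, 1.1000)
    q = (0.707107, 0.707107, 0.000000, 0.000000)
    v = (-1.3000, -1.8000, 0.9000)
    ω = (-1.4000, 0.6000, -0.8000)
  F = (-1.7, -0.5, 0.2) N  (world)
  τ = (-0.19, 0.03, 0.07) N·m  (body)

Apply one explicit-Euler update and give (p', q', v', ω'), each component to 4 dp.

(τ − ω×Iω)/I = (-1.0675, 0.3743, 0.2956)
ω + α·dt = (-1.4534, 0.6187, -0.7852)
2q̇ = q⊗(0,ω) = (0.9899498, -0.9899498, 0.9899498, -0.1414214)
q' = normalize(q + ½dt·q⊗(0,ω)) = (0.7312, 0.6817, 0.0247, -0.0035)
p' = p + v·dt = (0.2350, 1.0100, 1.1450)
v + (F/m)dt = (-1.3340, -1.8100, 0.9040)

p' = (0.2350, 1.0100, 1.1450)
q' = (0.7312, 0.6817, 0.0247, -0.0035)
v' = (-1.3340, -1.8100, 0.9040)
ω' = (-1.4534, 0.6187, -0.7852)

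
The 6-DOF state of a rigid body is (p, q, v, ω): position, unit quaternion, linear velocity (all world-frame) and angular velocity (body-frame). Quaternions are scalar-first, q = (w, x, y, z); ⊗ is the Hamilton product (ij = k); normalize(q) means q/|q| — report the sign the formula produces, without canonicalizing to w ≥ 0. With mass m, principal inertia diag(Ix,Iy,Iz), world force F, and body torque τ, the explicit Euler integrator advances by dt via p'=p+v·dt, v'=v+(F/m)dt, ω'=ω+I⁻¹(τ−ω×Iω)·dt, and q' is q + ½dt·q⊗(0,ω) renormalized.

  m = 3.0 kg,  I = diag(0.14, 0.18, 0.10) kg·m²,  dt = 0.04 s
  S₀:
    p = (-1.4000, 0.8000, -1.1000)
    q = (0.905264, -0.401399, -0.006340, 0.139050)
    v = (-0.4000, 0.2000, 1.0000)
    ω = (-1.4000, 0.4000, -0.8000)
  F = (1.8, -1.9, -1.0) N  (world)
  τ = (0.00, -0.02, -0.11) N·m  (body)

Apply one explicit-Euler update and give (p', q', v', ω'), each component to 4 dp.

p + v·dt = (-1.4160, 0.8080, -1.0600)
v' = v + a·dt = (-0.3760, 0.1747, 0.9867)
gyro term ω×Iω = (0.0256, 0.0448, -0.0224)
α = I⁻¹(τ − ω×Iω) = (-0.1829, -0.3600, -0.8760)
new body rate ω' = (-1.4073, 0.3856, -0.8350)
2q̇ = q⊗(0,ω) = (-0.4481826, -1.3179176, -0.1536836, -0.8936468)
q' = normalize(q + ½dt·q⊗(0,ω)) = (0.8958, -0.4275, -0.0094, 0.1211)

p' = (-1.4160, 0.8080, -1.0600)
q' = (0.8958, -0.4275, -0.0094, 0.1211)
v' = (-0.3760, 0.1747, 0.9867)
ω' = (-1.4073, 0.3856, -0.8350)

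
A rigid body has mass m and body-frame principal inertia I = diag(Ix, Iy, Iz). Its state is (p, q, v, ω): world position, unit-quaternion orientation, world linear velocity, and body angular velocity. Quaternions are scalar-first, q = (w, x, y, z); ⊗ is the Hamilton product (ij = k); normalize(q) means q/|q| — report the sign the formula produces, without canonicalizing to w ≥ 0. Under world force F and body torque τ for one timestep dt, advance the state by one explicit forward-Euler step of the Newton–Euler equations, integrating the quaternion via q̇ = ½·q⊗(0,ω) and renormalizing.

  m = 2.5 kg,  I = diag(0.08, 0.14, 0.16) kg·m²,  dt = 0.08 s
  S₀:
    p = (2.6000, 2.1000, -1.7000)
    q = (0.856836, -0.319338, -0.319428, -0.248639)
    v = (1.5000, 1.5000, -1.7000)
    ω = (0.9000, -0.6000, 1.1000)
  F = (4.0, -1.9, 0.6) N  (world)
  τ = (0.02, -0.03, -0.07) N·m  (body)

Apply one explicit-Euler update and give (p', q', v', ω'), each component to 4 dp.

new position p' = (2.7200, 2.2200, -1.8360)
v + (F/m)dt = (1.6280, 1.4392, -1.6808)
ω×(Iω) gyroscopic = (-0.0132, -0.0792, -0.0324)
angular accel α = (0.4150, 0.3514, -0.2350)
ω + α·dt = (0.9332, -0.5719, 1.0812)
q⊗(0,ω) = (0.3692503, 0.2705982, -0.3866049, 1.4216076)
q + ½dt·q⊗(0,ω), renormalized = (0.8700, -0.3079, -0.3343, -0.1914)

p' = (2.7200, 2.2200, -1.8360)
q' = (0.8700, -0.3079, -0.3343, -0.1914)
v' = (1.6280, 1.4392, -1.6808)
ω' = (0.9332, -0.5719, 1.0812)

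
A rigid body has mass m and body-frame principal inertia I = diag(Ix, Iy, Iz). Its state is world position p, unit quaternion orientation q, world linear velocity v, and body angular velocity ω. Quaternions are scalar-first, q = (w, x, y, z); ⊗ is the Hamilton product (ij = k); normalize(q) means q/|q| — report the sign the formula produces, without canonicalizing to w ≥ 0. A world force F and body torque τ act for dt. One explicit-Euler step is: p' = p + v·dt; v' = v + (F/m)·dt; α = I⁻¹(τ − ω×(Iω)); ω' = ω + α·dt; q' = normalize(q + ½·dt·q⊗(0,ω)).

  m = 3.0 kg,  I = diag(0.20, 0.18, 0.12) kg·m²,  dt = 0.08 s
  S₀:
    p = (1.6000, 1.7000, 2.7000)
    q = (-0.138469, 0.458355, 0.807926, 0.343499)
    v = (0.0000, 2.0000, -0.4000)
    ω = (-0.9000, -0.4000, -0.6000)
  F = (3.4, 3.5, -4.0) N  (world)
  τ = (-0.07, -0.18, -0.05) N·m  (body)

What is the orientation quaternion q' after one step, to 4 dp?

Hamilton product q⊗(0,ω) = (0.9417893, -0.2227339, 0.0212515, 0.6268728)
updated quaternion q' = (-0.1007, 0.4490, 0.8079, 0.3682)

q' = (-0.1007, 0.4490, 0.8079, 0.3682)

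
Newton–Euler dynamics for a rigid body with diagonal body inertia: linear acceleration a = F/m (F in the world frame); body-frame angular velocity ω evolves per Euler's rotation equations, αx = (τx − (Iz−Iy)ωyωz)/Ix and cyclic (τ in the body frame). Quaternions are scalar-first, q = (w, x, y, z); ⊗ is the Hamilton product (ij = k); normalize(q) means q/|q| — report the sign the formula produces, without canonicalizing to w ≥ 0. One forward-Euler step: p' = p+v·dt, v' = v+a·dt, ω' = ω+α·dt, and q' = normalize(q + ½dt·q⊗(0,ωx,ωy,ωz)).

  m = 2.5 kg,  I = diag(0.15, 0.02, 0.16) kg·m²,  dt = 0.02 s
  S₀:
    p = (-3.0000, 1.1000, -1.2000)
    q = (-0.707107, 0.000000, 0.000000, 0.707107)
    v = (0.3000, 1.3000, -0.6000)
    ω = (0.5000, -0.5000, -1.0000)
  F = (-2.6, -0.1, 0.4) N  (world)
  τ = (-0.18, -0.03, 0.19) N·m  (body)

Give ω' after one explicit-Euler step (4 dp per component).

ω' = (0.4667, -0.5350, -0.9803)

ω×(Iω) gyroscopic = (0.0700, 0.0050, 0.0325)
α = I⁻¹(τ − ω×Iω) = (-1.6667, -1.7500, 0.9844)
new body rate ω' = (0.4667, -0.5350, -0.9803)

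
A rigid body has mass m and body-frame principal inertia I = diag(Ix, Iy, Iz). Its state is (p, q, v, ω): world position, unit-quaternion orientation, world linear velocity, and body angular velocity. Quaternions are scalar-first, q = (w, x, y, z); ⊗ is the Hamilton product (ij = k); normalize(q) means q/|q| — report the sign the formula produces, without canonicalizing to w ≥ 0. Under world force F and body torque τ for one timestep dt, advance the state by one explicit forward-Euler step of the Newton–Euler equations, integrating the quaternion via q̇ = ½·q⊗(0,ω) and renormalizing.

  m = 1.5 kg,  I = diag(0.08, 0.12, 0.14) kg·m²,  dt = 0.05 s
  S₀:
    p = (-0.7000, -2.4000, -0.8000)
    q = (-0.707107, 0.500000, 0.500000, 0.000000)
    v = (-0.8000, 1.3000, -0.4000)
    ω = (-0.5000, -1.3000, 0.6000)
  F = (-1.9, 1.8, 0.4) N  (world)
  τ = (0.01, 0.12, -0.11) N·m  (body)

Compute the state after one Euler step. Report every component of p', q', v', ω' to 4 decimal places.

angular accel α = (0.3200, 0.8500, -0.9714)
ω' = ω + α·dt = (-0.4840, -1.2575, 0.5514)
Hamilton product q⊗(0,ω) = (0.9000000, 0.6535535, 0.6192391, -0.8242642)
q' = normalize(q + ½dt·q⊗(0,ω)) = (-0.6841, 0.5160, 0.5151, -0.0206)
a = F/m = (-1.2667, 1.2000, 0.2667)
new position p' = (-0.7400, -2.3350, -0.8200)
v' = v + a·dt = (-0.8633, 1.3600, -0.3867)

p' = (-0.7400, -2.3350, -0.8200)
q' = (-0.6841, 0.5160, 0.5151, -0.0206)
v' = (-0.8633, 1.3600, -0.3867)
ω' = (-0.4840, -1.2575, 0.5514)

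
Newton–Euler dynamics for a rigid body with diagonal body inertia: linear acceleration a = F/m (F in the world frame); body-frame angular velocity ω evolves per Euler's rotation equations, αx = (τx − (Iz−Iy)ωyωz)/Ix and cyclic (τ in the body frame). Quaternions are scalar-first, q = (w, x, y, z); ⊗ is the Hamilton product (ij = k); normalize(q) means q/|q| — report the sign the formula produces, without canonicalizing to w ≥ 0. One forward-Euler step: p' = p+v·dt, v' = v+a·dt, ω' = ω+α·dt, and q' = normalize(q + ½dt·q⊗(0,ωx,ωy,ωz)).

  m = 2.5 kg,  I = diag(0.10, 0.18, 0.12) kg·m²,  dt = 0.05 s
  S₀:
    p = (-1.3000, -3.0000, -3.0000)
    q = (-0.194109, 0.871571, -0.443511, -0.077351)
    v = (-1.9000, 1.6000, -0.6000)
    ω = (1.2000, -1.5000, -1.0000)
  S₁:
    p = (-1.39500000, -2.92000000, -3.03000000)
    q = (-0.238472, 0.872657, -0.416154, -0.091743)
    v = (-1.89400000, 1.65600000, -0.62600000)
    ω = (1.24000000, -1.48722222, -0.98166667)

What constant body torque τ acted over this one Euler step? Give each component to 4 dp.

Δω = ω₁−ω₀ = (0.04000000, 0.01277778, 0.01833333)
applied torque τ = (-0.0100, 0.0700, -0.1000)

τ = (-0.0100, 0.0700, -0.1000)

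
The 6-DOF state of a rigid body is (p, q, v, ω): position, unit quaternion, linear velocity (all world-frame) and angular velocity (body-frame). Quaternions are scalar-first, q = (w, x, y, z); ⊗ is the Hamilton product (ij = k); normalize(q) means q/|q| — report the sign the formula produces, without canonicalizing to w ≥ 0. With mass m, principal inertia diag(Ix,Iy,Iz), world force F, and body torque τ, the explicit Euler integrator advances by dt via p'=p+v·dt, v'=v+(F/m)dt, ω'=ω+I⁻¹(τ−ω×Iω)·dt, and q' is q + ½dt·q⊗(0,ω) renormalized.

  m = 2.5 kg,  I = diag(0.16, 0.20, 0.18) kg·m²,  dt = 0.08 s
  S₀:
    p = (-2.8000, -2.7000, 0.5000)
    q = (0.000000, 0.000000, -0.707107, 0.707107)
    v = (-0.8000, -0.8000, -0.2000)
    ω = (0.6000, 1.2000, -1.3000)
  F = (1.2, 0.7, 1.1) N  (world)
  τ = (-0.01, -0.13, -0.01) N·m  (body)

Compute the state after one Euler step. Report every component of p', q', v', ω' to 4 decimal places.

p' = (-2.8640, -2.7640, 0.4840)
q' = (0.0705, 0.0028, -0.6882, 0.7221)
v' = (-0.7616, -0.7776, -0.1648)
ω' = (0.5794, 1.1418, -1.3172)

angular accel α = (-0.2575, -0.7280, -0.2156)
ω' = ω + α·dt = (0.5794, 1.1418, -1.3172)
Hamilton product q⊗(0,ω) = (1.7677675, 0.0707107, 0.4242642, 0.4242642)
updated quaternion q' = (0.0705, 0.0028, -0.6882, 0.7221)
a = F/m = (0.4800, 0.2800, 0.4400)
p + v·dt = (-2.8640, -2.7640, 0.4840)
v + (F/m)dt = (-0.7616, -0.7776, -0.1648)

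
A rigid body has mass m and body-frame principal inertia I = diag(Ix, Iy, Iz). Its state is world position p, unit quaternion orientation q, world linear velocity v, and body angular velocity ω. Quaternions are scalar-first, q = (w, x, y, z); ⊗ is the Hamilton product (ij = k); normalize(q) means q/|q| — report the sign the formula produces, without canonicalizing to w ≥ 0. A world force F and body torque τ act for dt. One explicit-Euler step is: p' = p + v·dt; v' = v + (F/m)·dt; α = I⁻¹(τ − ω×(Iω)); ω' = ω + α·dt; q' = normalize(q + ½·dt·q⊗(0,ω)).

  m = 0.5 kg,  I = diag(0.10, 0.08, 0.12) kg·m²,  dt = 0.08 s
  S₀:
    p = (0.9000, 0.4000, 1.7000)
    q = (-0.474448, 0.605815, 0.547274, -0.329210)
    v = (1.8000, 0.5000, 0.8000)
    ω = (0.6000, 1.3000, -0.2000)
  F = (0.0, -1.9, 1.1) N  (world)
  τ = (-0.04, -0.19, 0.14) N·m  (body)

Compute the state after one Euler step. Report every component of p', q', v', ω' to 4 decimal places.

p' = (1.0440, 0.4400, 1.7640)
q' = (-0.5192, 0.6062, 0.5187, -0.3065)
v' = (1.8000, 0.1960, 0.9760)
ω' = (0.5763, 1.1076, -0.0963)

precession coupling ω×(Iω) = (-0.0104, 0.0024, -0.0156)
(τ − ω×Iω)/I = (-0.2960, -2.4050, 1.2967)
ω' = ω + α·dt = (0.5763, 1.1076, -0.0963)
q⊗(0,ω) = (-1.1407872, 0.0338494, -0.6931454, 0.5540847)
q + ½dt·q⊗(0,ω), renormalized = (-0.5192, 0.6062, 0.5187, -0.3065)
p + v·dt = (1.0440, 0.4400, 1.7640)
v + (F/m)dt = (1.8000, 0.1960, 0.9760)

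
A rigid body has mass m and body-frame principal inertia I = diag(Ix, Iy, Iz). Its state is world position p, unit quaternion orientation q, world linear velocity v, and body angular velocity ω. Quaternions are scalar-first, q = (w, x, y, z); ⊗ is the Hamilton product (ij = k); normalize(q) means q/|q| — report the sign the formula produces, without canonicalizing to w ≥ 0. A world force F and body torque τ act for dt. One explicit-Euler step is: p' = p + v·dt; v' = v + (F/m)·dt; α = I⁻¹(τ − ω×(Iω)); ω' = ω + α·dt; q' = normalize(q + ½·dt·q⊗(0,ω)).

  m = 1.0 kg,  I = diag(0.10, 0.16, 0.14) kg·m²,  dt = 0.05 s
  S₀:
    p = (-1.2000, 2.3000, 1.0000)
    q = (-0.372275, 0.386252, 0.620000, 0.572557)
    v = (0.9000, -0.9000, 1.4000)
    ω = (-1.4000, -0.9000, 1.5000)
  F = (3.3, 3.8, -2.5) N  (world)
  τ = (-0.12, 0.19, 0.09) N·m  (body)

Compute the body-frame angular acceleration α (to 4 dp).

ω×(Iω) gyroscopic = (0.0270, 0.0840, 0.0756)
α = I⁻¹(τ − ω×Iω) = (-1.4700, 0.6625, 0.1029)

α = (-1.4700, 0.6625, 0.1029)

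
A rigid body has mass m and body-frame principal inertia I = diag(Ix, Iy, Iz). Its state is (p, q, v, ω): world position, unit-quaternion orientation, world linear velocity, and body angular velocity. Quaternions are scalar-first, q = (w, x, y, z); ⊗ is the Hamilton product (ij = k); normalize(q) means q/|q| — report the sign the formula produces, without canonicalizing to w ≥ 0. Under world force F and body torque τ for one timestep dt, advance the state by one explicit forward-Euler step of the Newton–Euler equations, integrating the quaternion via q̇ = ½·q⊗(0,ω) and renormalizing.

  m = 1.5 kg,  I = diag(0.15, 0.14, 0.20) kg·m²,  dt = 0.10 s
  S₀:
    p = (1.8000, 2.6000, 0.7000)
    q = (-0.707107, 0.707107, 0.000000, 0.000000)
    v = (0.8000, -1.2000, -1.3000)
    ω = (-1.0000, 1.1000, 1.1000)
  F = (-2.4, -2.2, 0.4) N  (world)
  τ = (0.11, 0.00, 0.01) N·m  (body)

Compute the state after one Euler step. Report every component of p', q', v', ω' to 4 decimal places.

a = (-1.6000, -1.4667, 0.2667)
p + v·dt = (1.8800, 2.4800, 0.5700)
v + (F/m)dt = (0.6400, -1.3467, -1.2733)
gyro term ω×Iω = (0.0726, 0.0550, 0.0110)
(τ − ω×Iω)/I = (0.2493, -0.3929, -0.0050)
ω' = ω + α·dt = (-0.9751, 1.0607, 1.0995)
2q̇ = q⊗(0,ω) = (0.7071070, 0.7071070, -1.5556354, 0.0000000)
q + ½dt·q⊗(0,ω), renormalized = (-0.6689, 0.7393, -0.0775, 0.0000)

p' = (1.8800, 2.4800, 0.5700)
q' = (-0.6689, 0.7393, -0.0775, 0.0000)
v' = (0.6400, -1.3467, -1.2733)
ω' = (-0.9751, 1.0607, 1.0995)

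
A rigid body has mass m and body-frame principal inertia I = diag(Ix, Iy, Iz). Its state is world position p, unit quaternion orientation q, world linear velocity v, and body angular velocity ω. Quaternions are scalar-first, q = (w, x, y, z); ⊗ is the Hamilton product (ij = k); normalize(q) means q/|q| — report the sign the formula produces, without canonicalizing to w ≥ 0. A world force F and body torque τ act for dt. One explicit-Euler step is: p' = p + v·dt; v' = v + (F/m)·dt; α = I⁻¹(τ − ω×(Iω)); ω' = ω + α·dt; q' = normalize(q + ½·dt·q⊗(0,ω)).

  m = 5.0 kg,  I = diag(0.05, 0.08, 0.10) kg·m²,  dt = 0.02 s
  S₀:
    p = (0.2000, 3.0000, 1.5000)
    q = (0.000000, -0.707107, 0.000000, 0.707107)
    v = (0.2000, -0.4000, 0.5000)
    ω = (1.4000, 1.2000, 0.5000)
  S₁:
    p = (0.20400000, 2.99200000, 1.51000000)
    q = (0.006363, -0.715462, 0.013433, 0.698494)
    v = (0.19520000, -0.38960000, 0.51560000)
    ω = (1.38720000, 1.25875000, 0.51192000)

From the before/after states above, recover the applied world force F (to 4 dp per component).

v₁ − v₀ = (-0.00480000, 0.01040000, 0.01560000)
F = m·Δv/dt = (-1.2000, 2.6000, 3.9000)

F = (-1.2000, 2.6000, 3.9000)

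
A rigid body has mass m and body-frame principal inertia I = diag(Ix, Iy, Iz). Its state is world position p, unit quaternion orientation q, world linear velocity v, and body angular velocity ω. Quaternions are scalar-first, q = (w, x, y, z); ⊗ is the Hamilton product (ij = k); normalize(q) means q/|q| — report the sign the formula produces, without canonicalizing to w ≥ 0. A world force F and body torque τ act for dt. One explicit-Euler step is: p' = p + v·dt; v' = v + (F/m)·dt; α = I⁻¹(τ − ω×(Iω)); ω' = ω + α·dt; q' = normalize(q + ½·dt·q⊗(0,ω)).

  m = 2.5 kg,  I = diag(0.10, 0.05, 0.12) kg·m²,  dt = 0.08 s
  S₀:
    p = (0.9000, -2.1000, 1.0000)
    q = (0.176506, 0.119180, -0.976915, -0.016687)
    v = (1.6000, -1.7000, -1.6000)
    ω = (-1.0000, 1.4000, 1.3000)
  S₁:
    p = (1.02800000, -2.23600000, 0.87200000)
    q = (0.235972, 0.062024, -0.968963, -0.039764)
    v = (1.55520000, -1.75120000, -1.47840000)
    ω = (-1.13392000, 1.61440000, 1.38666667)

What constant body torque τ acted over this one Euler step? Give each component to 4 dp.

τ = (-0.0400, 0.1600, 0.2000)

rate change Δω = (-0.13392000, 0.21440000, 0.08666667)
τ = I·(Δω/dt) + ω₀×(Iω₀) = (-0.0400, 0.1600, 0.2000)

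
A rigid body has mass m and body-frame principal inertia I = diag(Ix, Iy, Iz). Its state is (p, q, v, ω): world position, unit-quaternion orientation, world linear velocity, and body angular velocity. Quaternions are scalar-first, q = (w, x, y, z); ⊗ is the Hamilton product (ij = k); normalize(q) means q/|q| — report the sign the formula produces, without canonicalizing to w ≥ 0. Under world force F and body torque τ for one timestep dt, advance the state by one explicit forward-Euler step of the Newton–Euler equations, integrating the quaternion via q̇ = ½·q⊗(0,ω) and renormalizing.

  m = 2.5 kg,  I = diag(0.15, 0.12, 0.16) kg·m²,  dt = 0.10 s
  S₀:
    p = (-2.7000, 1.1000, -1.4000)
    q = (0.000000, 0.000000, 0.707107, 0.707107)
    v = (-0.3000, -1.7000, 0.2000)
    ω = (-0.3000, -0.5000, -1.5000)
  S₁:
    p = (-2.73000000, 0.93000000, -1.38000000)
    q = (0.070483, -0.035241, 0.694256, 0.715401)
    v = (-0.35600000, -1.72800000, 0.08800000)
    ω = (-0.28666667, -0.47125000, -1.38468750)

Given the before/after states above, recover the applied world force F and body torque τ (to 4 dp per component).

Δω = ω₁−ω₀ = (0.01333333, 0.02875000, 0.11531250)
I·α + gyro = (0.0500, 0.0300, 0.1800)
Δv = v₁−v₀ = (-0.05600000, -0.02800000, -0.11200000)
m·(v₁−v₀)/dt = (-1.4000, -0.7000, -2.8000)

F = (-1.4000, -0.7000, -2.8000)
τ = (0.0500, 0.0300, 0.1800)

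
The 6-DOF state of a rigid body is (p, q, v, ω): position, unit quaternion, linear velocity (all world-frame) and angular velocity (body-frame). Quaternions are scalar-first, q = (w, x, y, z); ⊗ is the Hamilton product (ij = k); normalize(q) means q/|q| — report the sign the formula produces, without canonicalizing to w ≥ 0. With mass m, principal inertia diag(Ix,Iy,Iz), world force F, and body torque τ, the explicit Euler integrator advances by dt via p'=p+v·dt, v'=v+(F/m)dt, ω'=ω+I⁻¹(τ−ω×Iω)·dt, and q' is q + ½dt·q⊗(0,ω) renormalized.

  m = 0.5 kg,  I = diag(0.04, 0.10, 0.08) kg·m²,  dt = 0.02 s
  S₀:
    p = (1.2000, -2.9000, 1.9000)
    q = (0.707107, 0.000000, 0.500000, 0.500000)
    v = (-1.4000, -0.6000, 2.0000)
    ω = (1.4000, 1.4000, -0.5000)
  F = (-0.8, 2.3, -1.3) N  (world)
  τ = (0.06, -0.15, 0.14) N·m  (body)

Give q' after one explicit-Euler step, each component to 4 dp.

2q̇ = q⊗(0,ω) = (-0.4500000, 0.0399498, 1.6899498, -1.0535535)
q' = normalize(q + ½dt·q⊗(0,ω)) = (0.7025, 0.0004, 0.5168, 0.4894)

q' = (0.7025, 0.0004, 0.5168, 0.4894)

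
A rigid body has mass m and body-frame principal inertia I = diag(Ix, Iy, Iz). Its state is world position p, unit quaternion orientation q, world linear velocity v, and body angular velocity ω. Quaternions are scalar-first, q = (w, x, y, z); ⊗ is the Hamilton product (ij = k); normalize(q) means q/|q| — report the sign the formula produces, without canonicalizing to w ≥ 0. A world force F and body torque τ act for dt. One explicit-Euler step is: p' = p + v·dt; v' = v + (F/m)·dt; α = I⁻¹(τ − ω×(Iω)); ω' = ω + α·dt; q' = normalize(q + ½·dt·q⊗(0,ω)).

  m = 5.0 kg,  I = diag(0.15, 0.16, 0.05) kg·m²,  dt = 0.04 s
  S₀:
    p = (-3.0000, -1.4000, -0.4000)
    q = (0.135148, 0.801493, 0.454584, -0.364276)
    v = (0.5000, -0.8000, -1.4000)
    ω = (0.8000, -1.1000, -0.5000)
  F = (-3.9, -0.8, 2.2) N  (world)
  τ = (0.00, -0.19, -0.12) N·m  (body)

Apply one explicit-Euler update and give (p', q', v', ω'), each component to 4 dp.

p' = (-2.9800, -1.4320, -0.4560)
q' = (0.1286, 0.7908, 0.4536, -0.3904)
v' = (0.4688, -0.8064, -1.3824)
ω' = (0.8161, -1.1375, -0.5890)

new position p' = (-2.9800, -1.4320, -0.4560)
v + (F/m)dt = (0.4688, -0.8064, -1.3824)
(τ − ω×Iω)/I = (0.4033, -0.9375, -2.2240)
ω + α·dt = (0.8161, -1.1375, -0.5890)
Hamilton product q⊗(0,ω) = (-0.3232900, -0.5198772, -0.0393371, -1.3128835)
updated quaternion q' = (0.1286, 0.7908, 0.4536, -0.3904)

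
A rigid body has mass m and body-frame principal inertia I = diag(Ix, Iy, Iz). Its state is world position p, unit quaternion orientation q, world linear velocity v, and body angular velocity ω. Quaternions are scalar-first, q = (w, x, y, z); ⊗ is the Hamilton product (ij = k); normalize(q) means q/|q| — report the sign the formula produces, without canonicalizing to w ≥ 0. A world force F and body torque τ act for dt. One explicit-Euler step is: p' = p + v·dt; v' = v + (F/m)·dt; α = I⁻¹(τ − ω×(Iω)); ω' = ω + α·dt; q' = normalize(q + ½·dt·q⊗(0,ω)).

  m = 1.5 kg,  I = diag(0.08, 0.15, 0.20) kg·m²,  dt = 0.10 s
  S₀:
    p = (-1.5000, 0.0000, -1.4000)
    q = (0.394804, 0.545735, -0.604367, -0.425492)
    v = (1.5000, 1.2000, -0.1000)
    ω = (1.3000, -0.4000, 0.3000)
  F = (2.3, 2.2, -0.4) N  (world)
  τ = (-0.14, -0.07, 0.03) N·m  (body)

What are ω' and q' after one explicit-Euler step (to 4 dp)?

precession coupling ω×(Iω) = (-0.0060, -0.0468, -0.0364)
angular accel α = (-1.6750, -0.1547, 0.3320)
ω' = ω + α·dt = (1.1325, -0.4155, 0.3332)
q⊗(0,ω) = (-0.8235547, 0.1617383, -0.8747817, 0.6858243)
updated quaternion q' = (0.3528, 0.5525, -0.6465, -0.3903)

ω' = (1.1325, -0.4155, 0.3332)
q' = (0.3528, 0.5525, -0.6465, -0.3903)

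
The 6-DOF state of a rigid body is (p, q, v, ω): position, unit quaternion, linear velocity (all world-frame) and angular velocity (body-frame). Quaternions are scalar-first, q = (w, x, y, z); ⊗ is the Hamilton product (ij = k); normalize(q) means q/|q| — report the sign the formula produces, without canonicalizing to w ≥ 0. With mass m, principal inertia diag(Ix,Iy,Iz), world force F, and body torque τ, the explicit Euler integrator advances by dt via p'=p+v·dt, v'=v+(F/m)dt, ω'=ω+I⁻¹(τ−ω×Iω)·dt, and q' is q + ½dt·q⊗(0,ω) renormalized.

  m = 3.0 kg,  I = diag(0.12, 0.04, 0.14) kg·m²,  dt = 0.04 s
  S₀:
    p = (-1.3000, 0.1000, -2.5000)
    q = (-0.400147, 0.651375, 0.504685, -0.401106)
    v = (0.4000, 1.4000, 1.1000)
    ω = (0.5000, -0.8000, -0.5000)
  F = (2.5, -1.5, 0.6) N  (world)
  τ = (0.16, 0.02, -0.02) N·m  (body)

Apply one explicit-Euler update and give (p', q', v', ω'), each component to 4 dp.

(τ − ω×Iω)/I = (1.0000, 0.3750, -0.3714)
new body rate ω' = (0.5400, -0.7850, -0.5149)
q⊗(0,ω) = (-0.1224925, -0.7733008, 0.4452521, -0.5733690)
q + ½dt·q⊗(0,ω), renormalized = (-0.4025, 0.6358, 0.5135, -0.4125)
p + v·dt = (-1.2840, 0.1560, -2.4560)
v' = v + a·dt = (0.4333, 1.3800, 1.1080)

p' = (-1.2840, 0.1560, -2.4560)
q' = (-0.4025, 0.6358, 0.5135, -0.4125)
v' = (0.4333, 1.3800, 1.1080)
ω' = (0.5400, -0.7850, -0.5149)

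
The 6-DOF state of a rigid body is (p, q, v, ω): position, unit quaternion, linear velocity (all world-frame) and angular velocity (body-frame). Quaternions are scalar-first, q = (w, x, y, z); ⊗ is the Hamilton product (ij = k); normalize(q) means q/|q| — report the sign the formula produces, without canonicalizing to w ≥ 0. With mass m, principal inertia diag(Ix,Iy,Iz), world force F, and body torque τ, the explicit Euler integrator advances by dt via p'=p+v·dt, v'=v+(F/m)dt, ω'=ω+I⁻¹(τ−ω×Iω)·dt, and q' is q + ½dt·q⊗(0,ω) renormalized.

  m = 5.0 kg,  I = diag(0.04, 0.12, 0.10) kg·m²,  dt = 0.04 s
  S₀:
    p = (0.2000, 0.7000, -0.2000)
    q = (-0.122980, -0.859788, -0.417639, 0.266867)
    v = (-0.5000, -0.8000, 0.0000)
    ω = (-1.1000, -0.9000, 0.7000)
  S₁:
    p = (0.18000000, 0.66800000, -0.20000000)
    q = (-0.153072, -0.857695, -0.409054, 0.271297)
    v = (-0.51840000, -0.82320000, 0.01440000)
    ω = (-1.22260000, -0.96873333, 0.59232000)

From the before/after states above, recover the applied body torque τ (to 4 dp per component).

τ = (-0.1100, -0.1600, -0.1900)

rate change Δω = (-0.12260000, -0.06873333, -0.10768000)
precession coupling = (0.0126, 0.0462, 0.0792)
applied torque τ = (-0.1100, -0.1600, -0.1900)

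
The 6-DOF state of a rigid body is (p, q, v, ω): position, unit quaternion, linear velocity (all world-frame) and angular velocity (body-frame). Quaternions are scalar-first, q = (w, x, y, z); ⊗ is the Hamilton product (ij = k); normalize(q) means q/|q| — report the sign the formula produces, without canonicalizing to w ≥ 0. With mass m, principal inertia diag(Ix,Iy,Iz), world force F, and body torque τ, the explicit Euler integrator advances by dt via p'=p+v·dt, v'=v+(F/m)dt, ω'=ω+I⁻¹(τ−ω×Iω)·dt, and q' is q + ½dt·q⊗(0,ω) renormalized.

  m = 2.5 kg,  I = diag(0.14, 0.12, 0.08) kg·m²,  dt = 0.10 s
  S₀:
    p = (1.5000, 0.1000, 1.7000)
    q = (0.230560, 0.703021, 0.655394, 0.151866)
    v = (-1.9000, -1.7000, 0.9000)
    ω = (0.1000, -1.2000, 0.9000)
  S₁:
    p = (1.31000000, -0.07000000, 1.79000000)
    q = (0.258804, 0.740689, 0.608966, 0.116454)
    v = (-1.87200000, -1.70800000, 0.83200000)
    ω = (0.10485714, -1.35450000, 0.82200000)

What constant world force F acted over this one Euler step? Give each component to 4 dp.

F = (0.7000, -0.2000, -1.7000)

Δv = v₁−v₀ = (0.02800000, -0.00800000, -0.06800000)
F = m·Δv/dt = (0.7000, -0.2000, -1.7000)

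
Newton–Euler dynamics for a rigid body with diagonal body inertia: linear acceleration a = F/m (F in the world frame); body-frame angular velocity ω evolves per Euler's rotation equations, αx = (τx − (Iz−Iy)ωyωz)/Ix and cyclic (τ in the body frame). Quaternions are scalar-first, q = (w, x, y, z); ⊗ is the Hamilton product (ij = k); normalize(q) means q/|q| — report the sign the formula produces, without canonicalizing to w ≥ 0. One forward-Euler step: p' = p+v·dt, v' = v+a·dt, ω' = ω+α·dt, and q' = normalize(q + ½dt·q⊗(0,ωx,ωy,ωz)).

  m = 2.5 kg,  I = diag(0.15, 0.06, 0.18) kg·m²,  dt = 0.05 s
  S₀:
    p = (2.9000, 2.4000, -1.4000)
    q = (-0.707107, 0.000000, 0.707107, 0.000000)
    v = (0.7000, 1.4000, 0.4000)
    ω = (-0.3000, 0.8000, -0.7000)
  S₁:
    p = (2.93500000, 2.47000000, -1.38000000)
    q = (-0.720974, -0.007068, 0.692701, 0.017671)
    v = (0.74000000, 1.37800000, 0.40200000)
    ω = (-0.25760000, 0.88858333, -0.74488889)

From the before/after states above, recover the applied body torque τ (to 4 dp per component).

τ = (0.0600, 0.1000, -0.1400)

Δω = ω₁−ω₀ = (0.04240000, 0.08858333, -0.04488889)
applied torque τ = (0.0600, 0.1000, -0.1400)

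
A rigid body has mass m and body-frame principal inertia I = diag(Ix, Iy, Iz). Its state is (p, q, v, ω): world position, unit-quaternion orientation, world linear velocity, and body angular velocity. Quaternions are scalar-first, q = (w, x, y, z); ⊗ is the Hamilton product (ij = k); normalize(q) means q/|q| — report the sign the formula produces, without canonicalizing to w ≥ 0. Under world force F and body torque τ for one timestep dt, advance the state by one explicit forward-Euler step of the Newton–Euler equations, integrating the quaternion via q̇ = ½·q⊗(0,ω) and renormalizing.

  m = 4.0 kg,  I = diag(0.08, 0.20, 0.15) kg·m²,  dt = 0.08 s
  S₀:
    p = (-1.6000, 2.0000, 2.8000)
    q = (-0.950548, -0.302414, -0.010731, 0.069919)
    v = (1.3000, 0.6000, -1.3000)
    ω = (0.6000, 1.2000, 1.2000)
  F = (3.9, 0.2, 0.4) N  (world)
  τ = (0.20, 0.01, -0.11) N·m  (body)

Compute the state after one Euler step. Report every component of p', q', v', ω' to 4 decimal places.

p' = (-1.4960, 2.0480, 2.6960)
q' = (-0.9437, -0.3282, -0.0401, 0.0100)
v' = (1.3780, 0.6040, -1.2920)
ω' = (0.8720, 1.2242, 1.0953)

gyro term ω×Iω = (-0.0720, -0.0504, 0.0864)
α = I⁻¹(τ − ω×Iω) = (3.4000, 0.3020, -1.3093)
new body rate ω' = (0.8720, 1.2242, 1.0953)
q⊗(0,ω) = (0.1104228, -0.6671088, -0.7358094, -1.4971158)
q + ½dt·q⊗(0,ω), renormalized = (-0.9437, -0.3282, -0.0401, 0.0100)
linear accel F/m = (0.9750, 0.0500, 0.1000)
new position p' = (-1.4960, 2.0480, 2.6960)
v' = v + a·dt = (1.3780, 0.6040, -1.2920)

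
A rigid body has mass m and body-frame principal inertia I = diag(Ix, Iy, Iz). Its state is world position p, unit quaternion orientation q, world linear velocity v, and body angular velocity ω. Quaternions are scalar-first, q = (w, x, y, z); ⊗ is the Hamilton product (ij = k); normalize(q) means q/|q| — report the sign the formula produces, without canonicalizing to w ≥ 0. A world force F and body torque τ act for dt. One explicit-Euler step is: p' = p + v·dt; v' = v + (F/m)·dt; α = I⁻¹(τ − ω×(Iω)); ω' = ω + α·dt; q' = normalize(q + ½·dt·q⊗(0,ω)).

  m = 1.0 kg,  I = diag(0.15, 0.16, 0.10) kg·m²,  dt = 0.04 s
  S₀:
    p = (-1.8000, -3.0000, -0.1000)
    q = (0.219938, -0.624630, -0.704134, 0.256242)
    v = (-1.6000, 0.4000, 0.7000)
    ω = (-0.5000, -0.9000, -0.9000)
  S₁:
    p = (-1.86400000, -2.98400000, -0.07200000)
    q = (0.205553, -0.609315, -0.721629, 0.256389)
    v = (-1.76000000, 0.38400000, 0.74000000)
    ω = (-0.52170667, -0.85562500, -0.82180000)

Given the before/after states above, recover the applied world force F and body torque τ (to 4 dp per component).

F = (-4.0000, -0.4000, 1.0000)
τ = (-0.1300, 0.2000, 0.2000)

velocity change Δv = (-0.16000000, -0.01600000, 0.04000000)
applied force F = (-4.0000, -0.4000, 1.0000)
ω₁ − ω₀ = (-0.02170667, 0.04437500, 0.07820000)
applied torque τ = (-0.1300, 0.2000, 0.2000)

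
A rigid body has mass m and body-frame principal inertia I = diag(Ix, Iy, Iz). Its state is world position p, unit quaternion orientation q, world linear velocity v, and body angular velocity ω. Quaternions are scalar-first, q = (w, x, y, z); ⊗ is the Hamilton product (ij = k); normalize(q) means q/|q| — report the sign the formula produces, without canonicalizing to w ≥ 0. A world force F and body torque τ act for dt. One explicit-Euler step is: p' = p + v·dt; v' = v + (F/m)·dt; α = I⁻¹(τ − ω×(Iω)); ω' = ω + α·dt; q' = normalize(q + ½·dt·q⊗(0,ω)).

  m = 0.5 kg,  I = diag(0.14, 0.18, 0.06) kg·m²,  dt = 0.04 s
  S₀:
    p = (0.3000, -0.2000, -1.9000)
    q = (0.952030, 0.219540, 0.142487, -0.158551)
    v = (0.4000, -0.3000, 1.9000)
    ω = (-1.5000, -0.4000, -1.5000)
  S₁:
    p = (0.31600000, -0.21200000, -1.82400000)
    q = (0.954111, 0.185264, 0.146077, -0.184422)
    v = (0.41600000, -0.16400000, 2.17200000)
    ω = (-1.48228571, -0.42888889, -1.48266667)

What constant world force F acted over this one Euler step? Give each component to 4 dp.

F = (0.2000, 1.7000, 3.4000)

Δv = v₁−v₀ = (0.01600000, 0.13600000, 0.27200000)
m·(v₁−v₀)/dt = (0.2000, 1.7000, 3.4000)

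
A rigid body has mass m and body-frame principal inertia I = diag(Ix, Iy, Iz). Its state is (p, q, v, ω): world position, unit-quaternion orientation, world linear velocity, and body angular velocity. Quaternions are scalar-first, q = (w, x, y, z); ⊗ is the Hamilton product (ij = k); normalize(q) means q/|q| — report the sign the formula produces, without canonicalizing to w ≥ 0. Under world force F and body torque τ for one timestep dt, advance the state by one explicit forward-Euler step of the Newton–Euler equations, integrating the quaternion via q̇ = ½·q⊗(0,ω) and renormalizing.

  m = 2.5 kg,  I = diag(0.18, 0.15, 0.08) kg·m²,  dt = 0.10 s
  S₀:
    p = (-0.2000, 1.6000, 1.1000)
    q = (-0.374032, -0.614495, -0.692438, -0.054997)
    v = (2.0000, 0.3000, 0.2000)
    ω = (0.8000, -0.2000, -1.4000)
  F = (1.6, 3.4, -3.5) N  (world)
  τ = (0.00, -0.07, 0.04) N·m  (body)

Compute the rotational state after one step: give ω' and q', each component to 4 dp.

ω' = (0.8109, -0.1720, -1.3560)
q' = (-0.3590, -0.5796, -0.7315, 0.0050)

(τ − ω×Iω)/I = (0.1089, 0.2800, 0.4400)
new body rate ω' = (0.8109, -0.1720, -1.3560)
Hamilton product q⊗(0,ω) = (0.2761126, 0.6591882, -0.8294842, 1.2004942)
updated quaternion q' = (-0.3590, -0.5796, -0.7315, 0.0050)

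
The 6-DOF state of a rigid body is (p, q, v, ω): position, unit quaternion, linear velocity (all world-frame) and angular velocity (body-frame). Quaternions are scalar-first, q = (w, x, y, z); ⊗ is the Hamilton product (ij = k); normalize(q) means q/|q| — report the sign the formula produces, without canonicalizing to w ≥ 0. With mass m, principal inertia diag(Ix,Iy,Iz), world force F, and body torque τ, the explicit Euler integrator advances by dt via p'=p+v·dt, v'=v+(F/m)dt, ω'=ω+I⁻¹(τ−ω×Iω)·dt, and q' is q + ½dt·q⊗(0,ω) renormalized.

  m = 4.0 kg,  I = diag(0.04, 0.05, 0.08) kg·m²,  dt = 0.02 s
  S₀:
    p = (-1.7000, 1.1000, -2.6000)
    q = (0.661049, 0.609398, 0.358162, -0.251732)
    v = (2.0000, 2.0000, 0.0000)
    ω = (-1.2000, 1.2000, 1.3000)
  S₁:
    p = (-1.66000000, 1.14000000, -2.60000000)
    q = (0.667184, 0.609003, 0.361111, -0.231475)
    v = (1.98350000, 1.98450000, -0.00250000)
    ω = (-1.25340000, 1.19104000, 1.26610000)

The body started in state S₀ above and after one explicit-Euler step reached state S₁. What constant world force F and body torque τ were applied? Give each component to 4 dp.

F = (-3.3000, -3.1000, -0.5000)
τ = (-0.0600, 0.0400, -0.1500)

rate change Δω = (-0.05340000, -0.00896000, -0.03390000)
applied torque τ = (-0.0600, 0.0400, -0.1500)
Δv = v₁−v₀ = (-0.01650000, -0.01550000, -0.00250000)
m·(v₁−v₀)/dt = (-3.3000, -3.1000, -0.5000)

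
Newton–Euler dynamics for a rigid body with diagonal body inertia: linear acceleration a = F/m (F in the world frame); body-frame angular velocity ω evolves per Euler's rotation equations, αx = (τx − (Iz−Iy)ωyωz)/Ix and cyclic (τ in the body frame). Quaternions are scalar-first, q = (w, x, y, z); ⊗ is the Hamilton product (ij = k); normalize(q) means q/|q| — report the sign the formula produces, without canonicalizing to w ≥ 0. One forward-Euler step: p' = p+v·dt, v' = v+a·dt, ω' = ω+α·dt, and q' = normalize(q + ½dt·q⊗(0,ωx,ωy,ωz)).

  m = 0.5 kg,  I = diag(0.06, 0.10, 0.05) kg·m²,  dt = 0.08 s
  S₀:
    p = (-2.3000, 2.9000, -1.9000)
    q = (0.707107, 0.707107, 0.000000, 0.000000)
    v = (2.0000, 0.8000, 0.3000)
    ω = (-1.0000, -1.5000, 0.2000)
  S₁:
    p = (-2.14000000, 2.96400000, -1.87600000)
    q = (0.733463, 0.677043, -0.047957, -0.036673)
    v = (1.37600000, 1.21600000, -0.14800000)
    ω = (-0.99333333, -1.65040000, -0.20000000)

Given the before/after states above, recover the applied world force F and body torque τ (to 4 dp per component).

rate change Δω = (0.00666667, -0.15040000, -0.40000000)
precession coupling = (0.0150, -0.0020, 0.0600)
applied torque τ = (0.0200, -0.1900, -0.1900)
v₁ − v₀ = (-0.62400000, 0.41600000, -0.44800000)
F = m·Δv/dt = (-3.9000, 2.6000, -2.8000)

F = (-3.9000, 2.6000, -2.8000)
τ = (0.0200, -0.1900, -0.1900)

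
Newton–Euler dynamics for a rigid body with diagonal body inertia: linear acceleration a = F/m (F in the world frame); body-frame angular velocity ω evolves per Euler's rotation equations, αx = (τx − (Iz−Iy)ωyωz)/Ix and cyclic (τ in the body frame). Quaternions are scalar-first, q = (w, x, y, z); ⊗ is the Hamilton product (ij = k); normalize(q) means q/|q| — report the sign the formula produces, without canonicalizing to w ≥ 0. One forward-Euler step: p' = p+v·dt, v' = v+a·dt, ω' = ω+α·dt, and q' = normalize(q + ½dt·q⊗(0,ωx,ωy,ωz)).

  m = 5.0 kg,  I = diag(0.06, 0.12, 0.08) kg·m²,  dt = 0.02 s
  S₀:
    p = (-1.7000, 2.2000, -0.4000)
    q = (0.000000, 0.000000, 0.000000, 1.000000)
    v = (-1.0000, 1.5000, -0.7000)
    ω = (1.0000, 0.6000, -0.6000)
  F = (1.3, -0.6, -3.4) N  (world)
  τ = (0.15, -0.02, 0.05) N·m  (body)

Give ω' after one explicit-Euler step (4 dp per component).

ω' = (1.0452, 0.5947, -0.5965)

precession coupling ω×(Iω) = (0.0144, 0.0120, 0.0360)
angular accel α = (2.2600, -0.2667, 0.1750)
new body rate ω' = (1.0452, 0.5947, -0.5965)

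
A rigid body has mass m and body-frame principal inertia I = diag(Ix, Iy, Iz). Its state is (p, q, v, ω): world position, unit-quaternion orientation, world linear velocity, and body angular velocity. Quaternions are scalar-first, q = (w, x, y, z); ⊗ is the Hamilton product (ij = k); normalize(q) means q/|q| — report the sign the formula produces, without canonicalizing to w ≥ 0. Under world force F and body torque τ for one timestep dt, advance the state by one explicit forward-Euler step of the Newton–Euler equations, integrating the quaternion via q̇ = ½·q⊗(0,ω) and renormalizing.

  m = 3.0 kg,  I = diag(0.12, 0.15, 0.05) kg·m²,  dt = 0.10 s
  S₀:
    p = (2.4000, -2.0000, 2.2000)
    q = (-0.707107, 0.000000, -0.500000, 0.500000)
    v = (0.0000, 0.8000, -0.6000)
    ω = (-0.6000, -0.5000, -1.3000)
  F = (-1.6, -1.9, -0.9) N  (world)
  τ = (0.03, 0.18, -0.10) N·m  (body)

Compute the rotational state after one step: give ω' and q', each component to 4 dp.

ω' = (-0.5208, -0.4164, -1.5180)
q' = (-0.6851, 0.0660, -0.4959, 0.5294)

angular accel α = (0.7917, 0.8360, -2.1800)
new body rate ω' = (-0.5208, -0.4164, -1.5180)
Hamilton product q⊗(0,ω) = (0.4000000, 1.3242642, 0.0535535, 0.6192391)
updated quaternion q' = (-0.6851, 0.0660, -0.4959, 0.5294)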